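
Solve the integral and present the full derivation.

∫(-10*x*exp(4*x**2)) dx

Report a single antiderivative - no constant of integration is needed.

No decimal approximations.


Step 1. Substitute u = x**2, turning ∫(-10*x*exp(4*x**2)) dx into ∫(-5*exp(4*u)) du: now ∫(-5*exp(4*u)) du.
Step 2. Evaluate the standard form: now -5*exp(4*u)/4.
Step 3. Substitute back u = x**2: now -5*exp(4*x**2)/4.
Answer: -5*exp(4*x**2)/4.


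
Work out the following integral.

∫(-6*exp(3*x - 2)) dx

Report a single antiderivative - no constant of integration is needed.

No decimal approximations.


Answer: -2*exp(3*x - 2).


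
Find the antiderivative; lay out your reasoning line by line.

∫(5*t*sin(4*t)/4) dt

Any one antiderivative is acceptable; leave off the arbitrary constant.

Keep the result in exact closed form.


Step 1. Integrate ∫(5*t*sin(4*t)/4) dt by parts with u = t, dv = (5*sin(4*t)/4) dt, so v = -5*cos(4*t)/16: now -5*t*cos(4*t)/16 + ∫(5*cos(4*t)/16) dt.
Step 2. Evaluate the standard form: now -5*t*cos(4*t)/16 + 5*sin(4*t)/64.
Answer: -5*t*cos(4*t)/16 + 5*sin(4*t)/64.


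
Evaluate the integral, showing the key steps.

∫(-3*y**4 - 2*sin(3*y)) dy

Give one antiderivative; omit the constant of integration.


Step 1. Rewrite: now ∫(-3*y**4) dy + ∫(-2*sin(3*y)) dy.
Step 2. Evaluate the standard form: now 2*cos(3*y)/3 + ∫(-3*y**4) dy.
Step 3. Evaluate the standard form: now -3*y**5/5 + 2*cos(3*y)/3.
Answer: -3*y**5/5 + 2*cos(3*y)/3.


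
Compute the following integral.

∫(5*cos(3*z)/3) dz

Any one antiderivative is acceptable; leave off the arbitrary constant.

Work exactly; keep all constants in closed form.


Answer: 5*sin(3*z)/9.


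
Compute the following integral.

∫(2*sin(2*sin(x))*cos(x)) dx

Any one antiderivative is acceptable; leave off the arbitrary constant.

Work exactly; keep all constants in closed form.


Answer: -cos(2*sin(x)).


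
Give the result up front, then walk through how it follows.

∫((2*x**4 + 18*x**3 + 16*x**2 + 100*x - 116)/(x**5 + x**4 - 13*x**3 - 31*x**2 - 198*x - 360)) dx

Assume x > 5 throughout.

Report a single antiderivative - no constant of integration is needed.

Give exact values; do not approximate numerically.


The answer is 2*log(x - 5) + 2*log(x + 2) - 2*log(x + 4) + 2*atan(x/3)/3.
Step 1. Decompose ∫((2*x**4 + 18*x**3 + 16*x**2 + 100*x - 116)/(x**5 + x**4 - 13*x**3 - 31*x**2 - 198*x - 360)) dx by partial fractions, (2*x**4 + 18*x**3 + 16*x**2 + 100*x - 116)/(x**5 + x**4 - 13*x**3 - 31*x**2 - 198*x - 360) = 2/(x**2 + 9) - 2/(x + 4) + 2/(x + 2) + 2/(x - 5): now ∫(2/(x - 5)) dx + ∫(2/(x + 2)) dx + ∫(-2/(x + 4)) dx + ∫(2/(x**2 + 9)) dx.
Step 2. Evaluate the standard form [assuming x > -4]: now -2*log(x + 4) + ∫(2/(x - 5)) dx + ∫(2/(x + 2)) dx + ∫(2/(x**2 + 9)) dx.
Step 3. Evaluate the standard form [assuming x > -2]: now 2*log(x + 2) - 2*log(x + 4) + ∫(2/(x - 5)) dx + ∫(2/(x**2 + 9)) dx.
Step 4. Evaluate the standard form [assuming x > 5]: now 2*log(x - 5) + 2*log(x + 2) - 2*log(x + 4) + ∫(2/(x**2 + 9)) dx.
Step 5. Evaluate the standard form: now 2*log(x - 5) + 2*log(x + 2) - 2*log(x + 4) + 2*atan(x/3)/3.
Answer: 2*log(x - 5) + 2*log(x + 2) - 2*log(x + 4) + 2*atan(x/3)/3.


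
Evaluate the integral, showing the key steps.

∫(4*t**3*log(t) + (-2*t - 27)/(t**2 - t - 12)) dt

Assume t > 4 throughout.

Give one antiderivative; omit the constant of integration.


Step 1. Rewrite: now ∫(4*t**3*log(t)) dt + ∫((-2*t - 27)/(t**2 - t - 12)) dt.
Step 2. Integrate ∫(4*t**3*log(t)) dt by parts with u = log(t), dv = (4*t**3) dt, so v = t**4 [assuming t > 0]: now t**4*log(t) + ∫(-t**3) dt + ∫((-2*t - 27)/(t**2 - t - 12)) dt.
Step 3. Evaluate the standard form: now t**4*log(t) - t**4/4 + ∫((-2*t - 27)/(t**2 - t - 12)) dt.
Step 4. Decompose ∫((-2*t - 27)/(t**2 - t - 12)) dt by partial fractions, (-2*t - 27)/(t**2 - t - 12) = 3/(t + 3) - 5/(t - 4): now t**4*log(t) - t**4/4 + ∫(-5/(t - 4)) dt + ∫(3/(t + 3)) dt.
Step 5. Evaluate the standard form [assuming t > 4]: now t**4*log(t) - t**4/4 - 5*log(t - 4) + ∫(3/(t + 3)) dt.
Step 6. Evaluate the standard form [assuming t > -3]: now t**4*log(t) - t**4/4 - 5*log(t - 4) + 3*log(t + 3).
Answer: t**4*log(t) - t**4/4 - 5*log(t - 4) + 3*log(t + 3).


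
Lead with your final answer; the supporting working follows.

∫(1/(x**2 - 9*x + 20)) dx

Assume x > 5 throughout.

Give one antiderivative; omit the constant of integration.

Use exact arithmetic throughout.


The answer is log(x - 5) - log(x - 4).
Step 1. Decompose ∫(1/(x**2 - 9*x + 20)) dx by partial fractions, 1/(x**2 - 9*x + 20) = -1/(x - 4) + 1/(x - 5): now ∫(1/(x - 5)) dx + ∫(-1/(x - 4)) dx.
Step 2. Evaluate the standard form [assuming x > 4]: now -log(x - 4) + ∫(1/(x - 5)) dx.
Step 3. Evaluate the standard form [assuming x > 5]: now log(x - 5) - log(x - 4).
Answer: log(x - 5) - log(x - 4).


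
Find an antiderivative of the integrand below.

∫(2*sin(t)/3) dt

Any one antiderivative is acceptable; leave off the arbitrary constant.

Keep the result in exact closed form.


Answer: -2*cos(t)/3.


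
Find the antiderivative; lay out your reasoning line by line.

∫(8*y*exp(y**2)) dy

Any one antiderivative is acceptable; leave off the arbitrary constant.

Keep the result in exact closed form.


Step 1. Substitute u = y**2, turning ∫(8*y*exp(y**2)) dy into ∫(4*exp(u)) du: now ∫(4*exp(u)) du.
Step 2. Evaluate the standard form: now 4*exp(u).
Step 3. Substitute back u = y**2: now 4*exp(y**2).
Answer: 4*exp(y**2).


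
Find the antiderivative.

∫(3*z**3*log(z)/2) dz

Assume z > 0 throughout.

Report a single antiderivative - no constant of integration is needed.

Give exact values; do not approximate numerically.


Answer: 3*z**4*log(z)/8 - 3*z**4/32.


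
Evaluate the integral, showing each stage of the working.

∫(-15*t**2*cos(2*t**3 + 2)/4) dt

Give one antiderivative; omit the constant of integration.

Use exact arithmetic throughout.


Step 1. Substitute u = t**3 + 1, turning ∫(-15*t**2*cos(2*t**3 + 2)/4) dt into ∫(-5*cos(2*u)/4) du: now ∫(-5*cos(2*u)/4) du.
Step 2. Evaluate the standard form: now -5*sin(2*u)/8.
Step 3. Substitute back u = t**3 + 1: now -5*sin(2*t**3 + 2)/8.
Answer: -5*sin(2*t**3 + 2)/8.


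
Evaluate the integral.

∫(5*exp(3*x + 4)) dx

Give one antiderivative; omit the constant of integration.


Answer: 5*exp(3*x + 4)/3.


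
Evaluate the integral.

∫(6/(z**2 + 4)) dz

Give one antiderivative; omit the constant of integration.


Answer: 3*atan(z/2).


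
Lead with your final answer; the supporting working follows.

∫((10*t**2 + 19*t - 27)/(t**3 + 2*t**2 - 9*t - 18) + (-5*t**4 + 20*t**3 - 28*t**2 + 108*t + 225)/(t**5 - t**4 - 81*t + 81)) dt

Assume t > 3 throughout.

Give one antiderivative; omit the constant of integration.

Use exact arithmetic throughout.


The answer is 6*log(t - 3) - 4*log(t - 1) + 5*log(t + 2) - 2*log(t + 3) + 4*atan(t/3)/3.
Step 1. Rewrite: now ∫((10*t**2 + 19*t - 27)/(t**3 + 2*t**2 - 9*t - 18)) dt + ∫((-5*t**4 + 20*t**3 - 28*t**2 + 108*t + 225)/(t**5 - t**4 - 81*t + 81)) dt.
Step 2. Decompose ∫((-5*t**4 + 20*t**3 - 28*t**2 + 108*t + 225)/(t**5 - t**4 - 81*t + 81)) dt by partial fractions, (-5*t**4 + 20*t**3 - 28*t**2 + 108*t + 225)/(t**5 - t**4 - 81*t + 81) = 4/(t**2 + 9) - 3/(t + 3) - 4/(t - 1) + 2/(t - 3): now ∫((10*t**2 + 19*t - 27)/(t**3 + 2*t**2 - 9*t - 18)) dt + ∫(2/(t - 3)) dt + ∫(-4/(t - 1)) dt + ∫(-3/(t + 3)) dt + ∫(4/(t**2 + 9)) dt.
Step 3. Evaluate the standard form [assuming t > 3]: now 2*log(t - 3) + ∫((10*t**2 + 19*t - 27)/(t**3 + 2*t**2 - 9*t - 18)) dt + ∫(-4/(t - 1)) dt + ∫(-3/(t + 3)) dt + ∫(4/(t**2 + 9)) dt.
Step 4. Evaluate the standard form [assuming t > 1]: now 2*log(t - 3) - 4*log(t - 1) + ∫((10*t**2 + 19*t - 27)/(t**3 + 2*t**2 - 9*t - 18)) dt + ∫(-3/(t + 3)) dt + ∫(4/(t**2 + 9)) dt.
Step 5. Evaluate the standard form [assuming t > -3]: now 2*log(t - 3) - 4*log(t - 1) - 3*log(t + 3) + ∫((10*t**2 + 19*t - 27)/(t**3 + 2*t**2 - 9*t - 18)) dt + ∫(4/(t**2 + 9)) dt.
Step 6. Evaluate the standard form: now 2*log(t - 3) - 4*log(t - 1) - 3*log(t + 3) + 4*atan(t/3)/3 + ∫((10*t**2 + 19*t - 27)/(t**3 + 2*t**2 - 9*t - 18)) dt.
Step 7. Decompose ∫((10*t**2 + 19*t - 27)/(t**3 + 2*t**2 - 9*t - 18)) dt by partial fractions, (10*t**2 + 19*t - 27)/(t**3 + 2*t**2 - 9*t - 18) = 1/(t + 3) + 5/(t + 2) + 4/(t - 3): now 2*log(t - 3) - 4*log(t - 1) - 3*log(t + 3) + 4*atan(t/3)/3 + ∫(4/(t - 3)) dt + ∫(5/(t + 2)) dt + ∫(1/(t + 3)) dt.
Step 8. Evaluate the standard form [assuming t > -2]: now 2*log(t - 3) - 4*log(t - 1) + 5*log(t + 2) - 3*log(t + 3) + 4*atan(t/3)/3 + ∫(4/(t - 3)) dt + ∫(1/(t + 3)) dt.
Step 9. Evaluate the standard form [assuming t > 3]: now 6*log(t - 3) - 4*log(t - 1) + 5*log(t + 2) - 3*log(t + 3) + 4*atan(t/3)/3 + ∫(1/(t + 3)) dt.
Step 10. Evaluate the standard form [assuming t > -3]: now 6*log(t - 3) - 4*log(t - 1) + 5*log(t + 2) - 2*log(t + 3) + 4*atan(t/3)/3.
Answer: 6*log(t - 3) - 4*log(t - 1) + 5*log(t + 2) - 2*log(t + 3) + 4*atan(t/3)/3.


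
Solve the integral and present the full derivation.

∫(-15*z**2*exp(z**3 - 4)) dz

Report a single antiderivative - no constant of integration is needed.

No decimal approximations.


Step 1. Substitute u = z**3 - 4, turning ∫(-15*z**2*exp(z**3 - 4)) dz into ∫(-5*exp(u)) du: now ∫(-5*exp(u)) du.
Step 2. Evaluate the standard form: now -5*exp(u).
Step 3. Substitute back u = z**3 - 4: now -5*exp(z**3 - 4).
Answer: -5*exp(z**3 - 4).


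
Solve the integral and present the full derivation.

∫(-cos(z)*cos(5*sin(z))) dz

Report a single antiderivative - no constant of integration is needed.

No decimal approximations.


Step 1. Substitute u = sin(z), turning ∫(-cos(z)*cos(5*sin(z))) dz into ∫(-cos(5*u)) du: now ∫(-cos(5*u)) du.
Step 2. Evaluate the standard form: now -sin(5*u)/5.
Step 3. Substitute back u = sin(z): now -sin(5*sin(z))/5.
Answer: -sin(5*sin(z))/5.


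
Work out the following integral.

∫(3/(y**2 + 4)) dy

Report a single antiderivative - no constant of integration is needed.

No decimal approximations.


Answer: 3*atan(y/2)/2.


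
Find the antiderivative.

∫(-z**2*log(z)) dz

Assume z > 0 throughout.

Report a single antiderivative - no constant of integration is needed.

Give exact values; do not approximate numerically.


Answer: -z**3*log(z)/3 + z**3/9.


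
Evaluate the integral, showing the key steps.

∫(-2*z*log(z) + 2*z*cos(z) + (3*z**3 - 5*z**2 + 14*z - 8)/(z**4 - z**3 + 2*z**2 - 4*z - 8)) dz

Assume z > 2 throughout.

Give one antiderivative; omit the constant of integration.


Step 1. Rewrite: now ∫(-2*z*log(z)) dz + ∫(2*z*cos(z)) dz + ∫((3*z**3 - 5*z**2 + 14*z - 8)/(z**4 - z**3 + 2*z**2 - 4*z - 8)) dz.
Step 2. Decompose ∫((3*z**3 - 5*z**2 + 14*z - 8)/(z**4 - z**3 + 2*z**2 - 4*z - 8)) dz by partial fractions, (3*z**3 - 5*z**2 + 14*z - 8)/(z**4 - z**3 + 2*z**2 - 4*z - 8) = -2/(z**2 + 4) + 2/(z + 1) + 1/(z - 2): now ∫(-2*z*log(z)) dz + ∫(2*z*cos(z)) dz + ∫(1/(z - 2)) dz + ∫(2/(z + 1)) dz + ∫(-2/(z**2 + 4)) dz.
Step 3. Evaluate the standard form [assuming z > -1]: now 2*log(z + 1) + ∫(-2*z*log(z)) dz + ∫(2*z*cos(z)) dz + ∫(1/(z - 2)) dz + ∫(-2/(z**2 + 4)) dz.
Step 4. Evaluate the standard form [assuming z > 2]: now log(z - 2) + 2*log(z + 1) + ∫(-2*z*log(z)) dz + ∫(2*z*cos(z)) dz + ∫(-2/(z**2 + 4)) dz.
Step 5. Evaluate the standard form: now log(z - 2) + 2*log(z + 1) - atan(z/2) + ∫(-2*z*log(z)) dz + ∫(2*z*cos(z)) dz.
Step 6. Integrate ∫(2*z*cos(z)) dz by parts with u = z, dv = (2*cos(z)) dz, so v = 2*sin(z): now 2*z*sin(z) + log(z - 2) + 2*log(z + 1) - atan(z/2) + ∫(-2*z*log(z)) dz + ∫(-2*sin(z)) dz.
Step 7. Evaluate the standard form: now 2*z*sin(z) + log(z - 2) + 2*log(z + 1) + 2*cos(z) - atan(z/2) + ∫(-2*z*log(z)) dz.
Step 8. Integrate ∫(-2*z*log(z)) dz by parts with u = log(z), dv = (-2*z) dz, so v = -z**2 [assuming z > 0]: now -z**2*log(z) + 2*z*sin(z) + log(z - 2) + 2*log(z + 1) + 2*cos(z) - atan(z/2) + ∫(z) dz.
Step 9. Evaluate the standard form: now -z**2*log(z) + z**2/2 + 2*z*sin(z) + log(z - 2) + 2*log(z + 1) + 2*cos(z) - atan(z/2).
Answer: -z**2*log(z) + z**2/2 + 2*z*sin(z) + log(z - 2) + 2*log(z + 1) + 2*cos(z) - atan(z/2).


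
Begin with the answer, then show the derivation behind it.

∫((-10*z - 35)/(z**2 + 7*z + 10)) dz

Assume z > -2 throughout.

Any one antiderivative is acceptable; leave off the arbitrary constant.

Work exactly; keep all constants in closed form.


The answer is -5*log(z + 2) - 5*log(z + 5).
Step 1. Decompose ∫((-10*z - 35)/(z**2 + 7*z + 10)) dz by partial fractions, (-10*z - 35)/(z**2 + 7*z + 10) = -5/(z + 5) - 5/(z + 2): now ∫(-5/(z + 2)) dz + ∫(-5/(z + 5)) dz.
Step 2. Evaluate the standard form [assuming z > -5]: now -5*log(z + 5) + ∫(-5/(z + 2)) dz.
Step 3. Evaluate the standard form [assuming z > -2]: now -5*log(z + 2) - 5*log(z + 5).
Answer: -5*log(z + 2) - 5*log(z + 5).


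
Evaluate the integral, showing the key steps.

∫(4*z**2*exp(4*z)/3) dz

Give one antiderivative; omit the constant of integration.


Step 1. Integrate ∫(4*z**2*exp(4*z)/3) dz by parts with u = z**2, dv = (4*exp(4*z)/3) dz, so v = exp(4*z)/3: now z**2*exp(4*z)/3 + ∫(-2*z*exp(4*z)/3) dz.
Step 2. Integrate ∫(-2*z*exp(4*z)/3) dz by parts with u = z, dv = (-2*exp(4*z)/3) dz, so v = -exp(4*z)/6: now z**2*exp(4*z)/3 - z*exp(4*z)/6 + ∫(exp(4*z)/6) dz.
Step 3. Evaluate the standard form: now z**2*exp(4*z)/3 - z*exp(4*z)/6 + exp(4*z)/24.
Answer: z**2*exp(4*z)/3 - z*exp(4*z)/6 + exp(4*z)/24.


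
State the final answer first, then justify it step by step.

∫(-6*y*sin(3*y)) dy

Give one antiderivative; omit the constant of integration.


The answer is 2*y*cos(3*y) - 2*sin(3*y)/3.
Step 1. Integrate ∫(-6*y*sin(3*y)) dy by parts with u = y, dv = (-6*sin(3*y)) dy, so v = 2*cos(3*y): now 2*y*cos(3*y) + ∫(-2*cos(3*y)) dy.
Step 2. Evaluate the standard form: now 2*y*cos(3*y) - 2*sin(3*y)/3.
Answer: 2*y*cos(3*y) - 2*sin(3*y)/3.


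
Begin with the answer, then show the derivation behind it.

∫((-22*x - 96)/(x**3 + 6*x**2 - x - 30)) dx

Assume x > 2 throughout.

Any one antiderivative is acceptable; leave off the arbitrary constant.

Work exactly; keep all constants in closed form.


The answer is -4*log(x - 2) + 3*log(x + 3) + log(x + 5).
Step 1. Decompose ∫((-22*x - 96)/(x**3 + 6*x**2 - x - 30)) dx by partial fractions, (-22*x - 96)/(x**3 + 6*x**2 - x - 30) = 1/(x + 5) + 3/(x + 3) - 4/(x - 2): now ∫(-4/(x - 2)) dx + ∫(3/(x + 3)) dx + ∫(1/(x + 5)) dx.
Step 2. Evaluate the standard form [assuming x > -5]: now log(x + 5) + ∫(-4/(x - 2)) dx + ∫(3/(x + 3)) dx.
Step 3. Evaluate the standard form [assuming x > 2]: now -4*log(x - 2) + log(x + 5) + ∫(3/(x + 3)) dx.
Step 4. Evaluate the standard form [assuming x > -3]: now -4*log(x - 2) + 3*log(x + 3) + log(x + 5).
Answer: -4*log(x - 2) + 3*log(x + 3) + log(x + 5).


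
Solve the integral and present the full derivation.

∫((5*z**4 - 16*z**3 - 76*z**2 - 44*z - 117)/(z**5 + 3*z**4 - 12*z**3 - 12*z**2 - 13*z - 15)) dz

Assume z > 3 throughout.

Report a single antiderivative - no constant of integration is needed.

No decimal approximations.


Step 1. Decompose ∫((5*z**4 - 16*z**3 - 76*z**2 - 44*z - 117)/(z**5 + 3*z**4 - 12*z**3 - 12*z**2 - 13*z - 15)) dz by partial fractions, (5*z**4 - 16*z**3 - 76*z**2 - 44*z - 117)/(z**5 + 3*z**4 - 12*z**3 - 12*z**2 - 13*z - 15) = 2/(z**2 + 1) + 4/(z + 5) + 4/(z + 1) - 3/(z - 3): now ∫(-3/(z - 3)) dz + ∫(4/(z + 1)) dz + ∫(4/(z + 5)) dz + ∫(2/(z**2 + 1)) dz.
Step 2. Evaluate the standard form [assuming z > 3]: now -3*log(z - 3) + ∫(4/(z + 1)) dz + ∫(4/(z + 5)) dz + ∫(2/(z**2 + 1)) dz.
Step 3. Evaluate the standard form [assuming z > -5]: now -3*log(z - 3) + 4*log(z + 5) + ∫(4/(z + 1)) dz + ∫(2/(z**2 + 1)) dz.
Step 4. Evaluate the standard form [assuming z > -1]: now -3*log(z - 3) + 4*log(z + 1) + 4*log(z + 5) + ∫(2/(z**2 + 1)) dz.
Step 5. Evaluate the standard form: now -3*log(z - 3) + 4*log(z + 1) + 4*log(z + 5) + 2*atan(z).
Answer: -3*log(z - 3) + 4*log(z + 1) + 4*log(z + 5) + 2*atan(z).


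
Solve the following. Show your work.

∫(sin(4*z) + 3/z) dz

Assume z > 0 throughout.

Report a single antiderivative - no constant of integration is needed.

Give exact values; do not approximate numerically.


Step 1. Rewrite: now ∫(3/z) dz + ∫(sin(4*z)) dz.
Step 2. Evaluate the standard form [assuming z > 0]: now 3*log(z) + ∫(sin(4*z)) dz.
Step 3. Evaluate the standard form: now 3*log(z) - cos(4*z)/4.
Answer: 3*log(z) - cos(4*z)/4.


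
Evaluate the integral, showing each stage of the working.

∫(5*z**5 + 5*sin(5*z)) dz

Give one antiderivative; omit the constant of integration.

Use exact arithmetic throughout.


Step 1. Rewrite: now ∫(5*z**5) dz + ∫(5*sin(5*z)) dz.
Step 2. Evaluate the standard form: now 5*z**6/6 + ∫(5*sin(5*z)) dz.
Step 3. Evaluate the standard form: now 5*z**6/6 - cos(5*z).
Answer: 5*z**6/6 - cos(5*z).


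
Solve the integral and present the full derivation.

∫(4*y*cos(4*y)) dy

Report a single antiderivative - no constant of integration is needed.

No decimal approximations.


Step 1. Integrate ∫(4*y*cos(4*y)) dy by parts with u = y, dv = (4*cos(4*y)) dy, so v = sin(4*y): now y*sin(4*y) + ∫(-sin(4*y)) dy.
Step 2. Evaluate the standard form: now y*sin(4*y) + cos(4*y)/4.
Answer: y*sin(4*y) + cos(4*y)/4.


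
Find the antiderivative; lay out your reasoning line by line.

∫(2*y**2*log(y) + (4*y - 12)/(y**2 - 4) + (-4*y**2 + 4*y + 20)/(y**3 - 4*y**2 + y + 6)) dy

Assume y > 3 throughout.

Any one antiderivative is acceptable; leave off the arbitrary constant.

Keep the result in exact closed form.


Step 1. Rewrite: now ∫(2*y**2*log(y)) dy + ∫((4*y - 12)/(y**2 - 4)) dy + ∫((-4*y**2 + 4*y + 20)/(y**3 - 4*y**2 + y + 6)) dy.
Step 2. Integrate ∫(2*y**2*log(y)) dy by parts with u = log(y), dv = (2*y**2) dy, so v = 2*y**3/3 [assuming y > 0]: now 2*y**3*log(y)/3 + ∫(-2*y**2/3) dy + ∫((4*y - 12)/(y**2 - 4)) dy + ∫((-4*y**2 + 4*y + 20)/(y**3 - 4*y**2 + y + 6)) dy.
Step 3. Evaluate the standard form: now 2*y**3*log(y)/3 - 2*y**3/9 + ∫((4*y - 12)/(y**2 - 4)) dy + ∫((-4*y**2 + 4*y + 20)/(y**3 - 4*y**2 + y + 6)) dy.
Step 4. Decompose ∫((4*y - 12)/(y**2 - 4)) dy by partial fractions, (4*y - 12)/(y**2 - 4) = 5/(y + 2) - 1/(y - 2): now 2*y**3*log(y)/3 - 2*y**3/9 + ∫((-4*y**2 + 4*y + 20)/(y**3 - 4*y**2 + y + 6)) dy + ∫(-1/(y - 2)) dy + ∫(5/(y + 2)) dy.
Step 5. Evaluate the standard form [assuming y > 2]: now 2*y**3*log(y)/3 - 2*y**3/9 - log(y - 2) + ∫((-4*y**2 + 4*y + 20)/(y**3 - 4*y**2 + y + 6)) dy + ∫(5/(y + 2)) dy.
Step 6. Evaluate the standard form [assuming y > -2]: now 2*y**3*log(y)/3 - 2*y**3/9 - log(y - 2) + 5*log(y + 2) + ∫((-4*y**2 + 4*y + 20)/(y**3 - 4*y**2 + y + 6)) dy.
Step 7. Decompose ∫((-4*y**2 + 4*y + 20)/(y**3 - 4*y**2 + y + 6)) dy by partial fractions, (-4*y**2 + 4*y + 20)/(y**3 - 4*y**2 + y + 6) = 1/(y + 1) - 4/(y - 2) - 1/(y - 3): now 2*y**3*log(y)/3 - 2*y**3/9 - log(y - 2) + 5*log(y + 2) + ∫(-1/(y - 3)) dy + ∫(-4/(y - 2)) dy + ∫(1/(y + 1)) dy.
Step 8. Evaluate the standard form [assuming y > 2]: now 2*y**3*log(y)/3 - 2*y**3/9 - 5*log(y - 2) + 5*log(y + 2) + ∫(-1/(y - 3)) dy + ∫(1/(y + 1)) dy.
Step 9. Evaluate the standard form [assuming y > -1]: now 2*y**3*log(y)/3 - 2*y**3/9 - 5*log(y - 2) + log(y + 1) + 5*log(y + 2) + ∫(-1/(y - 3)) dy.
Step 10. Evaluate the standard form [assuming y > 3]: now 2*y**3*log(y)/3 - 2*y**3/9 - log(y - 3) - 5*log(y - 2) + log(y + 1) + 5*log(y + 2).
Answer: 2*y**3*log(y)/3 - 2*y**3/9 - log(y - 3) - 5*log(y - 2) + log(y + 1) + 5*log(y + 2).


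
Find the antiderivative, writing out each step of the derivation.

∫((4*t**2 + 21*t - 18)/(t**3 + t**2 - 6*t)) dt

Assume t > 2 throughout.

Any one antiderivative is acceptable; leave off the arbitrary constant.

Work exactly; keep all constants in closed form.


Step 1. Decompose ∫((4*t**2 + 21*t - 18)/(t**3 + t**2 - 6*t)) dt by partial fractions, (4*t**2 + 21*t - 18)/(t**3 + t**2 - 6*t) = -3/(t + 3) + 4/(t - 2) + 3/t: now ∫(3/t) dt + ∫(4/(t - 2)) dt + ∫(-3/(t + 3)) dt.
Step 2. Evaluate the standard form [assuming t > 0]: now 3*log(t) + ∫(4/(t - 2)) dt + ∫(-3/(t + 3)) dt.
Step 3. Evaluate the standard form [assuming t > 2]: now 3*log(t) + 4*log(t - 2) + ∫(-3/(t + 3)) dt.
Step 4. Evaluate the standard form [assuming t > -3]: now 3*log(t) + 4*log(t - 2) - 3*log(t + 3).
Answer: 3*log(t) + 4*log(t - 2) - 3*log(t + 3).


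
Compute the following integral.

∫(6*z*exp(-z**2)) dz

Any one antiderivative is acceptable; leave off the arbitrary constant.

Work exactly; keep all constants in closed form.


Answer: -3*exp(-z**2).


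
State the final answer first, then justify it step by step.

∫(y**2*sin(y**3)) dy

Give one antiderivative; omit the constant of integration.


The answer is -cos(y**3)/3.
Step 1. Substitute u = y**3, turning ∫(y**2*sin(y**3)) dy into ∫(sin(u)/3) du: now ∫(sin(u)/3) du.
Step 2. Evaluate the standard form: now -cos(u)/3.
Step 3. Substitute back u = y**3: now -cos(y**3)/3.
Answer: -cos(y**3)/3.


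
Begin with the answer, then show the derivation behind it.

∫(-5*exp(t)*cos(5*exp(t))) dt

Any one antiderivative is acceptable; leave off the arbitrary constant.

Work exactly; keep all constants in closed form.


The answer is -sin(5*exp(t)).
Step 1. Substitute u = exp(t), turning ∫(-5*exp(t)*cos(5*exp(t))) dt into ∫(-5*cos(5*u)) du: now ∫(-5*cos(5*u)) du.
Step 2. Evaluate the standard form: now -sin(5*u).
Step 3. Substitute back u = exp(t): now -sin(5*exp(t)).
Answer: -sin(5*exp(t)).


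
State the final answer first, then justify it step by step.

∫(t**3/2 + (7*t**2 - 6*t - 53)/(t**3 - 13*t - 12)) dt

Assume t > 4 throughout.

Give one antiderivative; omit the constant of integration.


The answer is t**4/8 + log(t - 4) + 4*log(t + 1) + 2*log(t + 3).
Step 1. Rewrite: now ∫(t**3/2) dt + ∫((7*t**2 - 6*t - 53)/(t**3 - 13*t - 12)) dt.
Step 2. Decompose ∫((7*t**2 - 6*t - 53)/(t**3 - 13*t - 12)) dt by partial fractions, (7*t**2 - 6*t - 53)/(t**3 - 13*t - 12) = 2/(t + 3) + 4/(t + 1) + 1/(t - 4): now ∫(t**3/2) dt + ∫(1/(t - 4)) dt + ∫(4/(t + 1)) dt + ∫(2/(t + 3)) dt.
Step 3. Evaluate the standard form [assuming t > -1]: now 4*log(t + 1) + ∫(t**3/2) dt + ∫(1/(t - 4)) dt + ∫(2/(t + 3)) dt.
Step 4. Evaluate the standard form [assuming t > 4]: now log(t - 4) + 4*log(t + 1) + ∫(t**3/2) dt + ∫(2/(t + 3)) dt.
Step 5. Evaluate the standard form [assuming t > -3]: now log(t - 4) + 4*log(t + 1) + 2*log(t + 3) + ∫(t**3/2) dt.
Step 6. Evaluate the standard form: now t**4/8 + log(t - 4) + 4*log(t + 1) + 2*log(t + 3).
Answer: t**4/8 + log(t - 4) + 4*log(t + 1) + 2*log(t + 3).


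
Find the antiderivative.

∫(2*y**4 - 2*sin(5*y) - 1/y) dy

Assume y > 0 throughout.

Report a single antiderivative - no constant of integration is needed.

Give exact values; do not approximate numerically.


Answer: 2*y**5/5 - log(y) + 2*cos(5*y)/5.


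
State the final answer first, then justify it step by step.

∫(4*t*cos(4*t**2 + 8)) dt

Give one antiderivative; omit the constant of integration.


The answer is sin(4*t**2 + 8)/2.
Step 1. Substitute u = t**2 + 2, turning ∫(4*t*cos(4*t**2 + 8)) dt into ∫(2*cos(4*u)) du: now ∫(2*cos(4*u)) du.
Step 2. Evaluate the standard form: now sin(4*u)/2.
Step 3. Substitute back u = t**2 + 2: now sin(4*t**2 + 8)/2.
Answer: sin(4*t**2 + 8)/2.


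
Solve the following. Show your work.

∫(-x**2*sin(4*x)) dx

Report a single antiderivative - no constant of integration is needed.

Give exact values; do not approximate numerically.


Step 1. Integrate ∫(-x**2*sin(4*x)) dx by parts with u = x**2, dv = (-sin(4*x)) dx, so v = cos(4*x)/4: now x**2*cos(4*x)/4 + ∫(-x*cos(4*x)/2) dx.
Step 2. Integrate ∫(-x*cos(4*x)/2) dx by parts with u = x, dv = (-cos(4*x)/2) dx, so v = -sin(4*x)/8: now x**2*cos(4*x)/4 - x*sin(4*x)/8 + ∫(sin(4*x)/8) dx.
Step 3. Evaluate the standard form: now x**2*cos(4*x)/4 - x*sin(4*x)/8 - cos(4*x)/32.
Answer: x**2*cos(4*x)/4 - x*sin(4*x)/8 - cos(4*x)/32.


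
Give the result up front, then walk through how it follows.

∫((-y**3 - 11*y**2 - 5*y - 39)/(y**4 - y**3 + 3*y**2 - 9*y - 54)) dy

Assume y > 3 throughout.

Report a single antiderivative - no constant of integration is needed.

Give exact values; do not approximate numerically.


The answer is -2*log(y - 3) + log(y + 2) - 4*atan(y/3)/3.
Step 1. Decompose ∫((-y**3 - 11*y**2 - 5*y - 39)/(y**4 - y**3 + 3*y**2 - 9*y - 54)) dy by partial fractions, (-y**3 - 11*y**2 - 5*y - 39)/(y**4 - y**3 + 3*y**2 - 9*y - 54) = -4/(y**2 + 9) + 1/(y + 2) - 2/(y - 3): now ∫(-2/(y - 3)) dy + ∫(1/(y + 2)) dy + ∫(-4/(y**2 + 9)) dy.
Step 2. Evaluate the standard form [assuming y > 3]: now -2*log(y - 3) + ∫(1/(y + 2)) dy + ∫(-4/(y**2 + 9)) dy.
Step 3. Evaluate the standard form [assuming y > -2]: now -2*log(y - 3) + log(y + 2) + ∫(-4/(y**2 + 9)) dy.
Step 4. Evaluate the standard form: now -2*log(y - 3) + log(y + 2) - 4*atan(y/3)/3.
Answer: -2*log(y - 3) + log(y + 2) - 4*atan(y/3)/3.


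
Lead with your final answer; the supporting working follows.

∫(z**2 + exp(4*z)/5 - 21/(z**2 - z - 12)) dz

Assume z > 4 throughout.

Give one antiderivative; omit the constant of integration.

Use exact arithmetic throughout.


The answer is z**3/3 + exp(4*z)/20 - 3*log(z - 4) + 3*log(z + 3).
Step 1. Rewrite: now ∫(z**2) dz + ∫(-21/(z**2 - z - 12)) dz + ∫(exp(4*z)/5) dz.
Step 2. Evaluate the standard form: now exp(4*z)/20 + ∫(z**2) dz + ∫(-21/(z**2 - z - 12)) dz.
Step 3. Decompose ∫(-21/(z**2 - z - 12)) dz by partial fractions, -21/(z**2 - z - 12) = 3/(z + 3) - 3/(z - 4): now exp(4*z)/20 + ∫(z**2) dz + ∫(-3/(z - 4)) dz + ∫(3/(z + 3)) dz.
Step 4. Evaluate the standard form [assuming z > 4]: now exp(4*z)/20 - 3*log(z - 4) + ∫(z**2) dz + ∫(3/(z + 3)) dz.
Step 5. Evaluate the standard form [assuming z > -3]: now exp(4*z)/20 - 3*log(z - 4) + 3*log(z + 3) + ∫(z**2) dz.
Step 6. Evaluate the standard form: now z**3/3 + exp(4*z)/20 - 3*log(z - 4) + 3*log(z + 3).
Answer: z**3/3 + exp(4*z)/20 - 3*log(z - 4) + 3*log(z + 3).


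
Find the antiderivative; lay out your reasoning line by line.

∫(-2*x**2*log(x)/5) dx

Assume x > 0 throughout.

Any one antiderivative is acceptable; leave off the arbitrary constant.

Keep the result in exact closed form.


Step 1. Integrate ∫(-2*x**2*log(x)/5) dx by parts with u = log(x), dv = (-2*x**2/5) dx, so v = -2*x**3/15 [assuming x > 0]: now -2*x**3*log(x)/15 + ∫(2*x**2/15) dx.
Step 2. Evaluate the standard form: now -2*x**3*log(x)/15 + 2*x**3/45.
Answer: -2*x**3*log(x)/15 + 2*x**3/45.


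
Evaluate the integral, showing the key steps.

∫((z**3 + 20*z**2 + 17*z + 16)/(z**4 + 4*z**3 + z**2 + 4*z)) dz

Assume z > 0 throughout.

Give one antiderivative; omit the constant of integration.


Step 1. Decompose ∫((z**3 + 20*z**2 + 17*z + 16)/(z**4 + 4*z**3 + z**2 + 4*z)) dz by partial fractions, (z**3 + 20*z**2 + 17*z + 16)/(z**4 + 4*z**3 + z**2 + 4*z) = 4/(z**2 + 1) - 3/(z + 4) + 4/z: now ∫(4/z) dz + ∫(-3/(z + 4)) dz + ∫(4/(z**2 + 1)) dz.
Step 2. Evaluate the standard form [assuming z > -4]: now -3*log(z + 4) + ∫(4/z) dz + ∫(4/(z**2 + 1)) dz.
Step 3. Evaluate the standard form [assuming z > 0]: now 4*log(z) - 3*log(z + 4) + ∫(4/(z**2 + 1)) dz.
Step 4. Evaluate the standard form: now 4*log(z) - 3*log(z + 4) + 4*atan(z).
Answer: 4*log(z) - 3*log(z + 4) + 4*atan(z).


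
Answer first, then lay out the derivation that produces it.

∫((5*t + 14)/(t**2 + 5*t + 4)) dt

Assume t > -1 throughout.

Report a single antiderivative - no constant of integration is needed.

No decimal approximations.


The answer is 3*log(t + 1) + 2*log(t + 4).
Step 1. Decompose ∫((5*t + 14)/(t**2 + 5*t + 4)) dt by partial fractions, (5*t + 14)/(t**2 + 5*t + 4) = 2/(t + 4) + 3/(t + 1): now ∫(3/(t + 1)) dt + ∫(2/(t + 4)) dt.
Step 2. Evaluate the standard form [assuming t > -4]: now 2*log(t + 4) + ∫(3/(t + 1)) dt.
Step 3. Evaluate the standard form [assuming t > -1]: now 3*log(t + 1) + 2*log(t + 4).
Answer: 3*log(t + 1) + 2*log(t + 4).


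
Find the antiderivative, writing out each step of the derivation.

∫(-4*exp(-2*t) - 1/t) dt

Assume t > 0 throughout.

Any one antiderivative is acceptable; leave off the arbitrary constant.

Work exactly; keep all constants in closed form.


Step 1. Rewrite: now ∫(-1/t) dt + ∫(-4*exp(-2*t)) dt.
Step 2. Evaluate the standard form [assuming t > 0]: now -log(t) + ∫(-4*exp(-2*t)) dt.
Step 3. Evaluate the standard form: now -log(t) + 2*exp(-2*t).
Answer: -log(t) + 2*exp(-2*t).


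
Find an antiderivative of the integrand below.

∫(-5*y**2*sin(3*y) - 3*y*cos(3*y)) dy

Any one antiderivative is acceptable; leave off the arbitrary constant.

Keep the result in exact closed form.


Answer: 5*y**2*cos(3*y)/3 - 19*y*sin(3*y)/9 - 19*cos(3*y)/27.


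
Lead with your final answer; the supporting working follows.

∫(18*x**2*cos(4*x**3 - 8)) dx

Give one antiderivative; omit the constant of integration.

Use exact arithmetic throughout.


The answer is 3*sin(4*x**3 - 8)/2.
Step 1. Substitute u = x**3 - 2, turning ∫(18*x**2*cos(4*x**3 - 8)) dx into ∫(6*cos(4*u)) du: now ∫(6*cos(4*u)) du.
Step 2. Evaluate the standard form: now 3*sin(4*u)/2.
Step 3. Substitute back u = x**3 - 2: now 3*sin(4*x**3 - 8)/2.
Answer: 3*sin(4*x**3 - 8)/2.


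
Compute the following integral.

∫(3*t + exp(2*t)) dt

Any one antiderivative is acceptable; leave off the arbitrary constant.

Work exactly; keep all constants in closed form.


Answer: 3*t**2/2 + exp(2*t)/2.


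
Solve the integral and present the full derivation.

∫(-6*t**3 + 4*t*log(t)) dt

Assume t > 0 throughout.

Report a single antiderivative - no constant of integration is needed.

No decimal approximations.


Step 1. Rewrite: now ∫(-6*t**3) dt + ∫(4*t*log(t)) dt.
Step 2. Integrate ∫(4*t*log(t)) dt by parts with u = log(t), dv = (4*t) dt, so v = 2*t**2 [assuming t > 0]: now 2*t**2*log(t) + ∫(-2*t) dt + ∫(-6*t**3) dt.
Step 3. Evaluate the standard form: now 2*t**2*log(t) - t**2 + ∫(-6*t**3) dt.
Step 4. Evaluate the standard form: now -3*t**4/2 + 2*t**2*log(t) - t**2.
Answer: -3*t**4/2 + 2*t**2*log(t) - t**2.


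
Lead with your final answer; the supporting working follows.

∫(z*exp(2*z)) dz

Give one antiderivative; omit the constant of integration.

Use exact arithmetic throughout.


The answer is z*exp(2*z)/2 - exp(2*z)/4.
Step 1. Integrate ∫(z*exp(2*z)) dz by parts with u = z, dv = (exp(2*z)) dz, so v = exp(2*z)/2: now z*exp(2*z)/2 + ∫(-exp(2*z)/2) dz.
Step 2. Evaluate the standard form: now z*exp(2*z)/2 - exp(2*z)/4.
Answer: z*exp(2*z)/2 - exp(2*z)/4.


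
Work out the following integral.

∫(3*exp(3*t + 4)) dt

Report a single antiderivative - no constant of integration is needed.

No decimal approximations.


Answer: exp(3*t + 4).


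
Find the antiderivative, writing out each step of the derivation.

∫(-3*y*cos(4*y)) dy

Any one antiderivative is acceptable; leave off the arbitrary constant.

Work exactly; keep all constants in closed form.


Step 1. Integrate ∫(-3*y*cos(4*y)) dy by parts with u = y, dv = (-3*cos(4*y)) dy, so v = -3*sin(4*y)/4: now -3*y*sin(4*y)/4 + ∫(3*sin(4*y)/4) dy.
Step 2. Evaluate the standard form: now -3*y*sin(4*y)/4 - 3*cos(4*y)/16.
Answer: -3*y*sin(4*y)/4 - 3*cos(4*y)/16.


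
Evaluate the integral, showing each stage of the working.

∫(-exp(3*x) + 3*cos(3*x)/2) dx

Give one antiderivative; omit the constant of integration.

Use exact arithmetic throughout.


Step 1. Rewrite: now ∫(-exp(3*x)) dx + ∫(3*cos(3*x)/2) dx.
Step 2. Evaluate the standard form: now -exp(3*x)/3 + ∫(3*cos(3*x)/2) dx.
Step 3. Evaluate the standard form: now -exp(3*x)/3 + sin(3*x)/2.
Answer: -exp(3*x)/3 + sin(3*x)/2.


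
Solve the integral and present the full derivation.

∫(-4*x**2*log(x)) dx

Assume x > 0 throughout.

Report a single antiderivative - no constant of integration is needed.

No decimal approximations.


Step 1. Integrate ∫(-4*x**2*log(x)) dx by parts with u = log(x), dv = (-4*x**2) dx, so v = -4*x**3/3 [assuming x > 0]: now -4*x**3*log(x)/3 + ∫(4*x**2/3) dx.
Step 2. Evaluate the standard form: now -4*x**3*log(x)/3 + 4*x**3/9.
Answer: -4*x**3*log(x)/3 + 4*x**3/9.


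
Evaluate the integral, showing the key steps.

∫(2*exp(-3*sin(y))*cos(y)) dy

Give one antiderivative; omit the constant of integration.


Step 1. Substitute u = sin(y), turning ∫(2*exp(-3*sin(y))*cos(y)) dy into ∫(2*exp(-3*u)) du: now ∫(2*exp(-3*u)) du.
Step 2. Evaluate the standard form: now -2*exp(-3*u)/3.
Step 3. Substitute back u = sin(y): now -2*exp(-3*sin(y))/3.
Answer: -2*exp(-3*sin(y))/3.


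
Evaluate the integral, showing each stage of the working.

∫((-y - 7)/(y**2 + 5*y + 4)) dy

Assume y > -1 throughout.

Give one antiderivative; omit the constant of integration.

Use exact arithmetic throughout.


Step 1. Decompose ∫((-y - 7)/(y**2 + 5*y + 4)) dy by partial fractions, (-y - 7)/(y**2 + 5*y + 4) = 1/(y + 4) - 2/(y + 1): now ∫(-2/(y + 1)) dy + ∫(1/(y + 4)) dy.
Step 2. Evaluate the standard form [assuming y > -1]: now -2*log(y + 1) + ∫(1/(y + 4)) dy.
Step 3. Evaluate the standard form [assuming y > -4]: now -2*log(y + 1) + log(y + 4).
Answer: -2*log(y + 1) + log(y + 4).


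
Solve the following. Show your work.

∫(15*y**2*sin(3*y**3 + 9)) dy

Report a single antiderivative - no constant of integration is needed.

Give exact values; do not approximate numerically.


Step 1. Substitute u = y**3 + 3, turning ∫(15*y**2*sin(3*y**3 + 9)) dy into ∫(5*sin(3*u)) du: now ∫(5*sin(3*u)) du.
Step 2. Evaluate the standard form: now -5*cos(3*u)/3.
Step 3. Substitute back u = y**3 + 3: now -5*cos(3*y**3 + 9)/3.
Answer: -5*cos(3*y**3 + 9)/3.


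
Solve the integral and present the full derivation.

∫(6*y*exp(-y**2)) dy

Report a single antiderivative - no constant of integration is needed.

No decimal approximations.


Step 1. Substitute u = y**2, turning ∫(6*y*exp(-y**2)) dy into ∫(3*exp(-u)) du: now ∫(3*exp(-u)) du.
Step 2. Evaluate the standard form: now -3*exp(-u).
Step 3. Substitute back u = y**2: now -3*exp(-y**2).
Answer: -3*exp(-y**2).


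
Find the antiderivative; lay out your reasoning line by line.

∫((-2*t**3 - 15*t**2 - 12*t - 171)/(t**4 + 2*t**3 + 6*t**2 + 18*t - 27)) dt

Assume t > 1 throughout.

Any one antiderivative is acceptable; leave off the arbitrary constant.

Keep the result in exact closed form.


Step 1. Decompose ∫((-2*t**3 - 15*t**2 - 12*t - 171)/(t**4 + 2*t**3 + 6*t**2 + 18*t - 27)) dt by partial fractions, (-2*t**3 - 15*t**2 - 12*t - 171)/(t**4 + 2*t**3 + 6*t**2 + 18*t - 27) = 3/(t**2 + 9) + 3/(t + 3) - 5/(t - 1): now ∫(-5/(t - 1)) dt + ∫(3/(t + 3)) dt + ∫(3/(t**2 + 9)) dt.
Step 2. Evaluate the standard form [assuming t > -3]: now 3*log(t + 3) + ∫(-5/(t - 1)) dt + ∫(3/(t**2 + 9)) dt.
Step 3. Evaluate the standard form [assuming t > 1]: now -5*log(t - 1) + 3*log(t + 3) + ∫(3/(t**2 + 9)) dt.
Step 4. Evaluate the standard form: now -5*log(t - 1) + 3*log(t + 3) + atan(t/3).
Answer: -5*log(t - 1) + 3*log(t + 3) + atan(t/3).


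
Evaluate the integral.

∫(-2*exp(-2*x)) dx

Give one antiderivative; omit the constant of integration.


Answer: exp(-2*x).


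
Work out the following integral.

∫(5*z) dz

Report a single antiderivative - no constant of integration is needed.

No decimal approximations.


Answer: 5*z**2/2.


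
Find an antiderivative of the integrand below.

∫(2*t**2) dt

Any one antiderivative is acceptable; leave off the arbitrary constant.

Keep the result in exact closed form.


Answer: 2*t**3/3.


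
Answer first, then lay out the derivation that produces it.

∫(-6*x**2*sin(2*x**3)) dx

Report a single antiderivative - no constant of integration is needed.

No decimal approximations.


The answer is cos(2*x**3).
Step 1. Substitute u = x**3, turning ∫(-6*x**2*sin(2*x**3)) dx into ∫(-2*sin(2*u)) du: now ∫(-2*sin(2*u)) du.
Step 2. Evaluate the standard form: now cos(2*u).
Step 3. Substitute back u = x**3: now cos(2*x**3).
Answer: cos(2*x**3).


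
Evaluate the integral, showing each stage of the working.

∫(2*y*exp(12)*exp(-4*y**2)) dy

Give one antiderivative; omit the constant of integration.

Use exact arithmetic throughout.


Step 1. Substitute u = y**2 - 3, turning ∫(2*y*exp(12)*exp(-4*y**2)) dy into ∫(exp(-4*u)) du: now ∫(exp(-4*u)) du.
Step 2. Evaluate the standard form: now -exp(-4*u)/4.
Step 3. Substitute back u = y**2 - 3: now -exp(12 - 4*y**2)/4.
Answer: -exp(12 - 4*y**2)/4.


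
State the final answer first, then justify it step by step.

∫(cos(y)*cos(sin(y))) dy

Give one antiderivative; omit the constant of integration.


The answer is sin(sin(y)).
Step 1. Substitute u = sin(y), turning ∫(cos(y)*cos(sin(y))) dy into ∫(cos(u)) du: now ∫(cos(u)) du.
Step 2. Evaluate the standard form: now sin(u).
Step 3. Substitute back u = sin(y): now sin(sin(y)).
Answer: sin(sin(y)).


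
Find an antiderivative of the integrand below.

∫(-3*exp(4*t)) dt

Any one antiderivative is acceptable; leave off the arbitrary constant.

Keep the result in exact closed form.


Answer: -3*exp(4*t)/4.


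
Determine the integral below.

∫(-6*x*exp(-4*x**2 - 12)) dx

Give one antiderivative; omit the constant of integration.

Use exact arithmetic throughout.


Answer: 3*exp(-4*x**2 - 12)/4.


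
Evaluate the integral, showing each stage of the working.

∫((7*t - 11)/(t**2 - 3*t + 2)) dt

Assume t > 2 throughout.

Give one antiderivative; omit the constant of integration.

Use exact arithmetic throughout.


Step 1. Decompose ∫((7*t - 11)/(t**2 - 3*t + 2)) dt by partial fractions, (7*t - 11)/(t**2 - 3*t + 2) = 4/(t - 1) + 3/(t - 2): now ∫(3/(t - 2)) dt + ∫(4/(t - 1)) dt.
Step 2. Evaluate the standard form [assuming t > 1]: now 4*log(t - 1) + ∫(3/(t - 2)) dt.
Step 3. Evaluate the standard form [assuming t > 2]: now 3*log(t - 2) + 4*log(t - 1).
Answer: 3*log(t - 2) + 4*log(t - 1).


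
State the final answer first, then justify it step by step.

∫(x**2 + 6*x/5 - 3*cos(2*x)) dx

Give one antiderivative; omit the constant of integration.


The answer is x**3/3 + 3*x**2/5 - 3*sin(2*x)/2.
Step 1. Rewrite: now ∫(6*x/5) dx + ∫(x**2) dx + ∫(-3*cos(2*x)) dx.
Step 2. Evaluate the standard form: now -3*sin(2*x)/2 + ∫(6*x/5) dx + ∫(x**2) dx.
Step 3. Evaluate the standard form: now 3*x**2/5 - 3*sin(2*x)/2 + ∫(x**2) dx.
Step 4. Evaluate the standard form: now x**3/3 + 3*x**2/5 - 3*sin(2*x)/2.
Answer: x**3/3 + 3*x**2/5 - 3*sin(2*x)/2.


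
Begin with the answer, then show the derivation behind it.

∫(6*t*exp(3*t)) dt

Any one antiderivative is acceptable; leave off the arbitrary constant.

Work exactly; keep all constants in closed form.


The answer is 2*t*exp(3*t) - 2*exp(3*t)/3.
Step 1. Integrate ∫(6*t*exp(3*t)) dt by parts with u = t, dv = (6*exp(3*t)) dt, so v = 2*exp(3*t): now 2*t*exp(3*t) + ∫(-2*exp(3*t)) dt.
Step 2. Evaluate the standard form: now 2*t*exp(3*t) - 2*exp(3*t)/3.
Answer: 2*t*exp(3*t) - 2*exp(3*t)/3.


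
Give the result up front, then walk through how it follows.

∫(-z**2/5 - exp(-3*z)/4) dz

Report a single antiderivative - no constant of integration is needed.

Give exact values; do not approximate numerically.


The answer is -z**3/15 + exp(-3*z)/12.
Step 1. Rewrite: now ∫(-z**2/5) dz + ∫(-exp(-3*z)/4) dz.
Step 2. Evaluate the standard form: now ∫(-z**2/5) dz + exp(-3*z)/12.
Step 3. Evaluate the standard form: now -z**3/15 + exp(-3*z)/12.
Answer: -z**3/15 + exp(-3*z)/12.


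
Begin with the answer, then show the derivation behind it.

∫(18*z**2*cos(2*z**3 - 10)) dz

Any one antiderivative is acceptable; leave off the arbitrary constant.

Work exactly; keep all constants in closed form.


The answer is 3*sin(2*z**3 - 10).
Step 1. Substitute u = z**3 - 5, turning ∫(18*z**2*cos(2*z**3 - 10)) dz into ∫(6*cos(2*u)) du: now ∫(6*cos(2*u)) du.
Step 2. Evaluate the standard form: now 3*sin(2*u).
Step 3. Substitute back u = z**3 - 5: now 3*sin(2*z**3 - 10).
Answer: 3*sin(2*z**3 - 10).


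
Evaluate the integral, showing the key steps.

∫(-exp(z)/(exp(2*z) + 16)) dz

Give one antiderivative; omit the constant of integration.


Step 1. Substitute u = exp(z), turning ∫(-exp(z)/(exp(2*z) + 16)) dz into ∫(-1/(u**2 + 16)) du: now ∫(-1/(u**2 + 16)) du.
Step 2. Evaluate the standard form: now -atan(u/4)/4.
Step 3. Substitute back u = exp(z): now -atan(exp(z)/4)/4.
Answer: -atan(exp(z)/4)/4.
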